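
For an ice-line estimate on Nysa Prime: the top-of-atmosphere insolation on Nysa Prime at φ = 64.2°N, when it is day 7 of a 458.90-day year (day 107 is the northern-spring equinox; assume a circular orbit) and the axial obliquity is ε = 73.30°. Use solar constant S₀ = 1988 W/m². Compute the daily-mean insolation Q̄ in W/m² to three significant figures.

Solar longitude: λ_s = 360° × (7 − 107)/458.90 = -78.448°, i.e. -78.448° + 360° = 281.552°.
sin δ = sin 73.30° × sin 281.552° = -0.93842, so δ = -69.788°.
cos H₀ = −tan(+64.2°) tan(-69.788°) = 5.6187 ≥ 1 ⇒ polar night, H₀ = 0 and Q̄ = 0.

Q̄ ≈ 0.00 W/m²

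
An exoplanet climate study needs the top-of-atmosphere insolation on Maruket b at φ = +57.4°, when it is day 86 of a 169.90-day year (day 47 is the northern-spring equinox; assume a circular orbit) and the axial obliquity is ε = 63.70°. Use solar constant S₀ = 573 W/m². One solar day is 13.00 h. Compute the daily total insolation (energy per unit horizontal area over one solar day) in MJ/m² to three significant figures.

Solar longitude: λ_s = 360° × (86 − 47)/169.90 = 82.637°.
sin δ = sin 63.70° × sin 82.637° = 0.88909, so δ = +62.760°.
cos H₀ = −tan(+57.4°) tan(+62.760°) = -3.0373 ≤ −1 ⇒ polar day, H₀ = π.
Bracket: H₀ sin φ sin δ + cos φ cos δ sin H₀ = 3.1416×0.84245×0.88909 + 0.53877×0.45773×0.00000 = 2.353102 + 0.000000 = 2.353102.
Q̄ = (S₀/π) × [bracket] = (573/π) × 2.353102 = 429.19 W/m².
Daily total = Q̄ × 13.00 h × 3600 s/h = 429.19 × 13.00 × 3600 / 10⁶ = 20.09 MJ/m².

20.1 MJ/m²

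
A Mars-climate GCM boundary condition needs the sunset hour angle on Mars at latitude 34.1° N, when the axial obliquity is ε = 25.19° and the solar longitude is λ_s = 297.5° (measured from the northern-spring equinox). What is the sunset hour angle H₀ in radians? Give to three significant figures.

H₀ = 1.29 rad

Solar declination: sin δ = sin ε · sin λ_s = sin 25.19° × sin 297.5° = -0.37753, so δ = -22.181°.
cos H₀ = −tan φ · tan δ = −tan(+34.1°) × tan(-22.181°) = 0.2760, so H₀ = 1.2911 rad = 73.98°.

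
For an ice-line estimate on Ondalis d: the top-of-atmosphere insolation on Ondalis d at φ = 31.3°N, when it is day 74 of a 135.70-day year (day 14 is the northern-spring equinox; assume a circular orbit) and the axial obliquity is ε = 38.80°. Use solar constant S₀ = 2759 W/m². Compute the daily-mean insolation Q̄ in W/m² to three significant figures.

Q̄ ≈ 898 W/m²

Solar longitude: λ_s = 360° × (74 − 14)/135.70 = 159.175°.
sin δ = sin 38.80° × sin 159.175° = 0.22277, so δ = +12.872°.
cos H₀ = −tan(+31.3°) tan(+12.872°) = -0.1389, H₀ = 1.7102 rad.
Bracket: H₀ sin φ sin δ + cos φ cos δ sin H₀ = 1.7102×0.51952×0.22277 + 0.85446×0.97487×0.99030 = 0.197927 + 0.824907 = 1.022834.
Q̄ = (S₀/π) × [bracket] = (2759/π) × 1.022834 = 898.3 W/m².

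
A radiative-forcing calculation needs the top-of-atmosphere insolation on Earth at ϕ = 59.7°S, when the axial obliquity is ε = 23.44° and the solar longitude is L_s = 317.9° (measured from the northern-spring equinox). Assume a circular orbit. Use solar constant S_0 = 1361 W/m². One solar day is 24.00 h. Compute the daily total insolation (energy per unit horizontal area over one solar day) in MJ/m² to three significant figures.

Solar declination: sin δ = sin ε · sin L_s = sin 23.44° × sin 317.9° = -0.26669, so δ = -15.467°.
cos h₀ = −tan(-59.7°) tan(-15.467°) = -0.4735, h₀ = 2.0641 rad.
Bracket: h₀ sin ϕ sin δ + cos ϕ cos δ sin h₀ = 2.0641×-0.86340×-0.26669 + 0.50453×0.96378×0.88078 = 0.475280 + 0.428284 = 0.903564.
Q̄ = (S_0/π) × [bracket] = (1361/π) × 0.903564 = 391.44 W/m².
Daily total = Q̄ × 24.00 h × 3600 s/h = 391.44 × 24.00 × 3600 / 10⁶ = 33.82 MJ/m².

33.8 MJ/m²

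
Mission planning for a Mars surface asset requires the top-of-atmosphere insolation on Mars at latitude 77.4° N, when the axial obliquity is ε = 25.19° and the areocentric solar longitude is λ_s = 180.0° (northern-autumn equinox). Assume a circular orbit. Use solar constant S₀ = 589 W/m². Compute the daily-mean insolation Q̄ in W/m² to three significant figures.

Q̄ ≈ 40.9 W/m²

sin δ = sin 25.19° × sin 180.0° = 0.00000, so δ = +0.000°.
cos H₀ = −tan(+77.4°) tan(+0.000°) = -0.0000, H₀ = 1.5708 rad.
Bracket: H₀ sin φ sin δ + cos φ cos δ sin H₀ = 1.5708×0.97592×0.00000 + 0.21814×1.00000×1.00000 = 0.000000 + 0.218140 = 0.218140.
Q̄ = (S₀/π) × [bracket] = (589/π) × 0.218140 = 40.90 W/m².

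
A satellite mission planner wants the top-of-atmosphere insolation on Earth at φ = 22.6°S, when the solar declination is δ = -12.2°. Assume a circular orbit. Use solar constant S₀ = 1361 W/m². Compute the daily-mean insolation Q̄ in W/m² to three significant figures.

Q̄ ≈ 448 W/m²

cos H₀ = −tan(-22.6°) tan(-12.200°) = -0.0900, H₀ = 1.6609 rad.
Bracket: H₀ sin φ sin δ + cos φ cos δ sin H₀ = 1.6609×-0.38430×-0.21132 + 0.92321×0.97742×0.99594 = 0.134882 + 0.898700 = 1.033582.
Q̄ = (S₀/π) × [bracket] = (1361/π) × 1.033582 = 447.8 W/m².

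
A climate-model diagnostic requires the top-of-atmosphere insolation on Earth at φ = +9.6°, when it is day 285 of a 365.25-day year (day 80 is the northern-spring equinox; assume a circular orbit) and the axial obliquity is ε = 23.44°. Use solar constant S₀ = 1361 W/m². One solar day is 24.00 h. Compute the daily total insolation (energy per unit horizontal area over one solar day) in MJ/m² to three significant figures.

35.0 MJ/m²

Solar longitude: λ_s = 360° × (285 − 80)/365.25 = 202.053°.
sin δ = sin 23.44° × sin 202.053° = -0.14936, so δ = -8.590°.
cos H₀ = −tan(+9.6°) tan(-8.590°) = 0.0255, H₀ = 1.5452 rad.
Bracket: H₀ sin φ sin δ + cos φ cos δ sin H₀ = 1.5452×0.16677×-0.14936 + 0.98600×0.98878×0.99967 = -0.038489 + 0.974615 = 0.936126.
Q̄ = (S₀/π) × [bracket] = (1361/π) × 0.936126 = 405.55 W/m².
Daily total = Q̄ × 24.00 h × 3600 s/h = 405.55 × 24.00 × 3600 / 10⁶ = 35.04 MJ/m².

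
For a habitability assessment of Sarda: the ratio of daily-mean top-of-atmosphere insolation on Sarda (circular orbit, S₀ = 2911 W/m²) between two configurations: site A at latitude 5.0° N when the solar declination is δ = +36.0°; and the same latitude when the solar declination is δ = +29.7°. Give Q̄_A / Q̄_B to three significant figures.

— Configuration A (φ=+5.0°):
cos H₀ = −tan(+5.0°) tan(+36.000°) = -0.0636, H₀ = 1.6344 rad.
Bracket: H₀ sin φ sin δ + cos φ cos δ sin H₀ = 1.6344×0.08716×0.58779 + 0.99619×0.80902×0.99798 = 0.083733 + 0.804310 = 0.888043.
Q̄ = (S₀/π) × [bracket] = (2911/π) × 0.888043 = 822.86 W/m².
— Configuration B (φ=+5.0°):
cos H₀ = −tan(+5.0°) tan(+29.700°) = -0.0499, H₀ = 1.6207 rad.
Bracket: H₀ sin φ sin δ + cos φ cos δ sin H₀ = 1.6207×0.08716×0.49546 + 0.99619×0.86863×0.99875 = 0.069989 + 0.864239 = 0.934228.
Q̄ = (S₀/π) × [bracket] = (2911/π) × 0.934228 = 865.66 W/m².
Ratio Q̄_A / Q̄_B = 822.86 / 865.66 = 0.9506.

Q̄_A / Q̄_B ≈ 0.951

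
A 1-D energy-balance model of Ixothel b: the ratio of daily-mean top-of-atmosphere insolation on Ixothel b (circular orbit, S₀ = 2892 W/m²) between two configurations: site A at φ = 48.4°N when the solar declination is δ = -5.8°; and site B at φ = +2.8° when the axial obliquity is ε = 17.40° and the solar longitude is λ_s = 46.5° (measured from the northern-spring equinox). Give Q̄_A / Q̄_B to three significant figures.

— Configuration A (φ=+48.4°):
cos H₀ = −tan(+48.4°) tan(-5.800°) = 0.1144, H₀ = 1.4561 rad.
Bracket: H₀ sin φ sin δ + cos φ cos δ sin H₀ = 1.4561×0.74780×-0.10106 + 0.66393×0.99488×0.99343 = -0.110041 + 0.656191 = 0.546150.
Q̄ = (S₀/π) × [bracket] = (2892/π) × 0.546150 = 502.76 W/m².
— Configuration B (φ=+2.8°):
Solar declination: sin δ = sin ε · sin λ_s = sin 17.40° × sin 46.5° = 0.21692, so δ = +12.528°.
cos H₀ = −tan(+2.8°) tan(+12.528°) = -0.0109, H₀ = 1.5817 rad.
Bracket: H₀ sin φ sin δ + cos φ cos δ sin H₀ = 1.5817×0.04885×0.21692 + 0.99881×0.97619×0.99994 = 0.016761 + 0.974970 = 0.991731.
Q̄ = (S₀/π) × [bracket] = (2892/π) × 0.991731 = 912.94 W/m².
Ratio Q̄_A / Q̄_B = 502.76 / 912.94 = 0.5507.

Q̄_A / Q̄_B ≈ 0.551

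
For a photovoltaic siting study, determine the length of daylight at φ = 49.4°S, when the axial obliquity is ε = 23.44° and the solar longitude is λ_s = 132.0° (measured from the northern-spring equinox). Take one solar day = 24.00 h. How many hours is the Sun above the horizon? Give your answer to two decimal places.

9.18 h

Solar declination: sin δ = sin ε · sin λ_s = sin 23.44° × sin 132.0° = 0.29561, so δ = +17.194°.
cos H₀ = −tan φ · tan δ = −tan(-49.4°) × tan(+17.194°) = 0.3610, so H₀ = 1.2014 rad = 68.84°.
Daylight = 2H₀/(2π) × 24.00 h = (1.2014/π) × 24.00 = 9.18 h.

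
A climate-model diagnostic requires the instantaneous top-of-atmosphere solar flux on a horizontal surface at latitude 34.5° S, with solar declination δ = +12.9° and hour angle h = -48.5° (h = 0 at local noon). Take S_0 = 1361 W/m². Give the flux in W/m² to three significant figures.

552 W/m²

cos θ_z = sin ϕ sin δ + cos ϕ cos δ cos h = -0.126450 + 0.532300 = 0.405850.
Flux = S_0 · cos θ_z = 1361 × 0.405850 = 552.4 W/m².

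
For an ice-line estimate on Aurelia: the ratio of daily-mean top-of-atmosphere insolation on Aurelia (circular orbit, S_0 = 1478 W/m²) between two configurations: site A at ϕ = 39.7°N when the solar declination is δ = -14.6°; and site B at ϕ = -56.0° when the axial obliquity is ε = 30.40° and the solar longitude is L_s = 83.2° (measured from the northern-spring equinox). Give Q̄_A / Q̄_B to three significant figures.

Q̄_A / Q̄_B ≈ 21.5

— Configuration A (ϕ=+39.7°):
cos h₀ = −tan(+39.7°) tan(-14.600°) = 0.2163, h₀ = 1.3528 rad.
Bracket: h₀ sin ϕ sin δ + cos ϕ cos δ sin h₀ = 1.3528×0.63877×-0.25207 + 0.76940×0.96771×0.97634 = -0.217821 + 0.726940 = 0.509119.
Q̄ = (S_0/π) × [bracket] = (1478/π) × 0.509119 = 239.52 W/m².
— Configuration B (ϕ=-56.0°):
Solar declination: sin δ = sin ε · sin L_s = sin 30.40° × sin 83.2° = 0.50247, so δ = +30.164°.
cos h₀ = −tan(-56.0°) tan(+30.164°) = 0.8616, h₀ = 0.5323 rad.
Bracket: h₀ sin ϕ sin δ + cos ϕ cos δ sin h₀ = 0.5323×-0.82904×0.50247 + 0.55919×0.86459×0.50756 = -0.221739 + 0.245390 = 0.023651.
Q̄ = (S_0/π) × [bracket] = (1478/π) × 0.023651 = 11.127 W/m².
Ratio Q̄_A / Q̄_B = 239.52 / 11.127 = 21.53.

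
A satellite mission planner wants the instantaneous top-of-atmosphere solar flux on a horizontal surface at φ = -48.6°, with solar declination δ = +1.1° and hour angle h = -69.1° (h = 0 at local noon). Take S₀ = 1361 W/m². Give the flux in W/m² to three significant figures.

cos θ_z = sin φ sin δ + cos φ cos δ cos h = -0.014400 + 0.235872 = 0.221472.
Flux = S₀ · cos θ_z = 1361 × 0.221472 = 301.4 W/m².

301 W/m²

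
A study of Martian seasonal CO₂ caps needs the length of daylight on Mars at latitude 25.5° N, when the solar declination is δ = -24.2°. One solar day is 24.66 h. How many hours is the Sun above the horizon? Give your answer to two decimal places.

cos H₀ = −tan φ · tan δ = −tan(+25.5°) × tan(-24.200°) = 0.2144, so H₀ = 1.3548 rad = 77.62°.
Daylight = 2H₀/(2π) × 24.66 h = (1.3548/π) × 24.66 = 10.63 h.

10.63 h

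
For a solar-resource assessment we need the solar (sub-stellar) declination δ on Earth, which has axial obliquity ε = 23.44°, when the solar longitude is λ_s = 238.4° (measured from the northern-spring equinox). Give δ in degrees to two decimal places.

δ = -19.80°

sin δ = sin ε · sin λ_s = sin 23.44° × sin 238.4° = -0.338807.
δ = arcsin(-0.338807) = -19.80°.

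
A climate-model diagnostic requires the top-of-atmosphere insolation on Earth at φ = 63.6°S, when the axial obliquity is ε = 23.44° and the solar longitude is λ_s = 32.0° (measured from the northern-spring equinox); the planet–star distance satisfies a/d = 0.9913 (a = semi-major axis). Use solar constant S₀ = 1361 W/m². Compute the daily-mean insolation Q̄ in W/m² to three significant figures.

Solar declination: sin δ = sin ε · sin λ_s = sin 23.44° × sin 32.0° = 0.21080, so δ = +12.169°.
cos H₀ = −tan(-63.6°) tan(+12.169°) = 0.4344, H₀ = 1.1214 rad.
Bracket: H₀ sin φ sin δ + cos φ cos δ sin H₀ = 1.1214×-0.89571×0.21080 + 0.44464×0.97753×0.90072 = -0.211738 + 0.391497 = 0.179759.
Inverse-square distance factor (a/d)² = 0.9913² = 0.982676.
Q̄ = (S₀/π) × 0.982676 × [bracket] = (1361/π) × 0.982676 × 0.179759 = 76.53 W/m².

Q̄ ≈ 76.5 W/m²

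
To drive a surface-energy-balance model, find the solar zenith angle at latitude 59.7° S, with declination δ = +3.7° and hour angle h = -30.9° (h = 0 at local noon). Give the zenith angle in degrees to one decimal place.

cos θ_z = sin φ sin δ + cos φ cos δ cos h = -0.055717 + 0.432015 = 0.376298.
θ_z = arccos(0.376298) = 67.9°.

θ_z = 67.9°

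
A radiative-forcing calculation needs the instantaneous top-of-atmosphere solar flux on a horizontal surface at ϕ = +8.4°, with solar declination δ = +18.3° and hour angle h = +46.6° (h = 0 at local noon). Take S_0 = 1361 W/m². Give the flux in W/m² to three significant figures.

cos θ_z = sin ϕ sin δ + cos ϕ cos δ cos h = 0.045869 + 0.645340 = 0.691209.
Flux = S_0 · cos θ_z = 1361 × 0.691209 = 940.7 W/m².

941 W/m²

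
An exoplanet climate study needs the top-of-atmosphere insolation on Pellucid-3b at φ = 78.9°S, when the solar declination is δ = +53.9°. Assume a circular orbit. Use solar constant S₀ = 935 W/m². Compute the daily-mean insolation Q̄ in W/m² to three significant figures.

Q̄ ≈ 0.00 W/m²

cos H₀ = −tan(-78.9°) tan(+53.900°) = 6.9898 ≥ 1 ⇒ polar night, H₀ = 0 and Q̄ = 0.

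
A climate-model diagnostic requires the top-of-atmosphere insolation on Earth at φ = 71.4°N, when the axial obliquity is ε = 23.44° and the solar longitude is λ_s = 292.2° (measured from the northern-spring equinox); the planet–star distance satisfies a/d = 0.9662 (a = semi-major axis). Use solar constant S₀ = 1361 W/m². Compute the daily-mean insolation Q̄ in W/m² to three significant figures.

Solar declination: sin δ = sin ε · sin λ_s = sin 23.44° × sin 292.2° = -0.36830, so δ = -21.611°.
cos H₀ = −tan(+71.4°) tan(-21.611°) = 1.1771 ≥ 1 ⇒ polar night, H₀ = 0 and Q̄ = 0.
Inverse-square distance factor (a/d)² = 0.9662² = 0.933542.

Q̄ ≈ 0.00 W/m²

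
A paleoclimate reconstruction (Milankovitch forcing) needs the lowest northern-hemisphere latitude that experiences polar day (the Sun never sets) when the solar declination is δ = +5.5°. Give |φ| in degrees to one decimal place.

|φ| = 84.5°

Polar day requires cos H₀ = −tan φ tan δ ≤ −1, i.e. tan φ tan δ ≥ 1.
The boundary is |tan φ| · |tan δ| = 1, so |φ| = 90° − |δ| = 90° − 5.5° = 84.5° in the northern hemisphere.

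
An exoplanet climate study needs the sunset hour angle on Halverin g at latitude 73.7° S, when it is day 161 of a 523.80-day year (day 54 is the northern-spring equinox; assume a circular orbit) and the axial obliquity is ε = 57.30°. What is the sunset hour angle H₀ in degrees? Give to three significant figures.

H₀ = 0.00°

Solar longitude: λ_s = 360° × (161 − 54)/523.80 = 73.540°.
sin δ = sin 57.30° × sin 73.540° = 0.80702, so δ = +53.806°.
cos H₀ = −tan φ · tan δ = 4.6735 ≥ 1, so the host star never rises (polar night) and H₀ = 0.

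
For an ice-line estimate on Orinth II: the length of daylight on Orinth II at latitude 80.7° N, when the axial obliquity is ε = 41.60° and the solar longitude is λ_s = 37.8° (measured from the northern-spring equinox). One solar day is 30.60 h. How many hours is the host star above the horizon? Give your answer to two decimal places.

30.60 h

Solar declination: sin δ = sin ε · sin λ_s = sin 41.60° × sin 37.8° = 0.40693, so δ = +24.012°.
Sunrise equation: cos H₀ = −tan φ · tan δ = -2.7204 ≤ −1, so the host star never sets (polar day) and H₀ = π.
Daylight = 2H₀/(2π) × 30.60 h = (3.1416/π) × 30.60 = 30.60 h.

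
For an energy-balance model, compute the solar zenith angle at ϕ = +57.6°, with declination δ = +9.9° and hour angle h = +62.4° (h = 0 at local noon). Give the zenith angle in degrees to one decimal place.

cos θ_z = sin ϕ sin δ + cos ϕ cos δ cos h = 0.145165 + 0.244550 = 0.389715.
θ_z = arccos(0.389715) = 67.1°.

θ_z = 67.1°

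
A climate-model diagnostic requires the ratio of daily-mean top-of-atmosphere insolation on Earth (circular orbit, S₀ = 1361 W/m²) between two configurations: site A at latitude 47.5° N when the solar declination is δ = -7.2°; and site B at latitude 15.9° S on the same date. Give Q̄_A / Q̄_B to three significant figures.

Q̄_A / Q̄_B ≈ 0.527

— Configuration A (φ=+47.5°):
cos H₀ = −tan(+47.5°) tan(-7.200°) = 0.1379, H₀ = 1.4325 rad.
Bracket: H₀ sin φ sin δ + cos φ cos δ sin H₀ = 1.4325×0.73728×-0.12533 + 0.67559×0.99211×0.99045 = -0.132368 + 0.663859 = 0.531491.
Q̄ = (S₀/π) × [bracket] = (1361/π) × 0.531491 = 230.25 W/m².
— Configuration B (φ=-15.9°):
cos H₀ = −tan(-15.9°) tan(-7.200°) = -0.0360, H₀ = 1.6068 rad.
Bracket: H₀ sin φ sin δ + cos φ cos δ sin H₀ = 1.6068×-0.27396×-0.12533 + 0.96174×0.99211×0.99935 = 0.055170 + 0.953532 = 1.008702.
Q̄ = (S₀/π) × [bracket] = (1361/π) × 1.008702 = 436.99 W/m².
Ratio Q̄_A / Q̄_B = 230.25 / 436.99 = 0.5269.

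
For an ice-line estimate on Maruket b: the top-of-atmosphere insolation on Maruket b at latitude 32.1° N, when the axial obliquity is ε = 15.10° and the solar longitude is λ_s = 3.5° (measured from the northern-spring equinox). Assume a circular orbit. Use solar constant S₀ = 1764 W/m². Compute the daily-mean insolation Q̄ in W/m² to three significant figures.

Q̄ ≈ 483 W/m²

Solar declination: sin δ = sin ε · sin λ_s = sin 15.10° × sin 3.5° = 0.01590, so δ = +0.911°.
cos H₀ = −tan(+32.1°) tan(+0.911°) = -0.0100, H₀ = 1.5808 rad.
Bracket: H₀ sin φ sin δ + cos φ cos δ sin H₀ = 1.5808×0.53140×0.01590 + 0.84712×0.99987×0.99995 = 0.013357 + 0.846968 = 0.860325.
Q̄ = (S₀/π) × [bracket] = (1764/π) × 0.860325 = 483.1 W/m².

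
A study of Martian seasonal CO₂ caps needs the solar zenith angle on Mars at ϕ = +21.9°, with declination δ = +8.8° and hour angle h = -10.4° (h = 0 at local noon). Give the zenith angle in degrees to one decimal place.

θ_z = 16.5°

cos θ_z = sin ϕ sin δ + cos ϕ cos δ cos h = 0.057062 + 0.901851 = 0.958913.
θ_z = arccos(0.958913) = 16.5°.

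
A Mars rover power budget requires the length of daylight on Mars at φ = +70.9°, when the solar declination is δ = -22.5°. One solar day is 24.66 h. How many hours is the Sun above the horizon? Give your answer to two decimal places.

cos H₀ = −tan φ · tan δ = 1.1962 ≥ 1, so the Sun never rises (polar night) and H₀ = 0.
Daylight = 2H₀/(2π) × 24.66 h = (0.0000/π) × 24.66 = 0.00 h.

0.00 h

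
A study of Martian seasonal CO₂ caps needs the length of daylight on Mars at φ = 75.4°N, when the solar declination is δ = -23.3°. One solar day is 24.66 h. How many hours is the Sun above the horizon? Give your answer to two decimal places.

0.00 h

cos H₀ = −tan φ · tan δ = 1.6534 ≥ 1, so the Sun never rises (polar night) and H₀ = 0.
Daylight = 2H₀/(2π) × 24.66 h = (0.0000/π) × 24.66 = 0.00 h.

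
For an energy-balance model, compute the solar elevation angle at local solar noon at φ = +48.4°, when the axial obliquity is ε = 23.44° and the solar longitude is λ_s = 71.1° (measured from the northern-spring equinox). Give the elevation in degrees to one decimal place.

Solar declination: sin δ = sin ε · sin λ_s = sin 23.44° × sin 71.1° = 0.37634, so δ = +22.107°.
At local noon the hour angle is zero, so the zenith angle equals |φ − δ| = |+48.4° − (+22.107°)| = 26.293°.
Elevation = 90° − 26.293° = 63.7°.

63.7°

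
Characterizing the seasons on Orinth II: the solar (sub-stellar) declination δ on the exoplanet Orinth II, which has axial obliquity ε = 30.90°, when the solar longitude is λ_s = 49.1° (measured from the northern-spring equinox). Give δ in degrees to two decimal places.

sin δ = sin ε · sin λ_s = sin 30.90° × sin 49.1° = 0.388162.
δ = arcsin(0.388162) = +22.84°.

δ = +22.84°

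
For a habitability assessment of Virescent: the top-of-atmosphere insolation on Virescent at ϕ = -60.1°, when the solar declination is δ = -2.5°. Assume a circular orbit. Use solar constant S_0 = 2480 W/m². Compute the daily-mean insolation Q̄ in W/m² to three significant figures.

cos h₀ = −tan(-60.1°) tan(-2.500°) = -0.0759, h₀ = 1.6468 rad.
Bracket: h₀ sin ϕ sin δ + cos ϕ cos δ sin h₀ = 1.6468×-0.86690×-0.04362 + 0.49849×0.99905×0.99711 = 0.062272 + 0.496577 = 0.558849.
Q̄ = (S_0/π) × [bracket] = (2480/π) × 0.558849 = 441.2 W/m².

Q̄ ≈ 441 W/m²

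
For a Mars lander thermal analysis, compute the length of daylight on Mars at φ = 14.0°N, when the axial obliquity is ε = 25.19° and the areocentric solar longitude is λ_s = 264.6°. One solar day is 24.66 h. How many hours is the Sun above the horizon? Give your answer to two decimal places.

sin δ = sin 25.19° × sin 264.6° = -0.42373, so δ = -25.070°.
cos H₀ = −tan φ · tan δ = −tan(+14.0°) × tan(-25.070°) = 0.1166, so H₀ = 1.4539 rad = 83.30°.
Daylight = 2H₀/(2π) × 24.66 h = (1.4539/π) × 24.66 = 11.41 h.

11.41 h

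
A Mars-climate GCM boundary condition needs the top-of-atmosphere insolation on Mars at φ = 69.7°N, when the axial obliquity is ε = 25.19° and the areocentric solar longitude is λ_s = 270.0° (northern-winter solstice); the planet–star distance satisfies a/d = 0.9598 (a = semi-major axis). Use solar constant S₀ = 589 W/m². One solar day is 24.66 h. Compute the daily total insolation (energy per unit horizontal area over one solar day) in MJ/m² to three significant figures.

sin δ = sin 25.19° × sin 270.0° = -0.42562, so δ = -25.190°.
cos H₀ = −tan(+69.7°) tan(-25.190°) = 1.2715 ≥ 1 ⇒ polar night, H₀ = 0 and Q̄ = 0.
Inverse-square distance factor (a/d)² = 0.9598² = 0.921216.
Daily total = Q̄ × 24.66 h × 3600 s/h = 0.00 MJ/m².

0.00 MJ/m²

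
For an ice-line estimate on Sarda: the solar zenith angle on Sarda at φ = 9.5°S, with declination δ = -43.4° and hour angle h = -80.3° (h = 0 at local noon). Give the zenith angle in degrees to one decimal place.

cos θ_z = sin φ sin δ + cos φ cos δ cos h = 0.113402 + 0.120741 = 0.234143.
θ_z = arccos(0.234143) = 76.5°.

θ_z = 76.5°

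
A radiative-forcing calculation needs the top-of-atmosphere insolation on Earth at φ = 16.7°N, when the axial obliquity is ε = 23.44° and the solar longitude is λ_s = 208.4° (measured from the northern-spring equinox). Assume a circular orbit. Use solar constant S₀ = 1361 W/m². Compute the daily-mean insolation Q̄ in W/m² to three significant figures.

Q̄ ≈ 371 W/m²

Solar declination: sin δ = sin ε · sin λ_s = sin 23.44° × sin 208.4° = -0.18920, so δ = -10.906°.
cos H₀ = −tan(+16.7°) tan(-10.906°) = 0.0578, H₀ = 1.5130 rad.
Bracket: H₀ sin φ sin δ + cos φ cos δ sin H₀ = 1.5130×0.28736×-0.18920 + 0.95782×0.98194×0.99833 = -0.082260 + 0.938951 = 0.856691.
Q̄ = (S₀/π) × [bracket] = (1361/π) × 0.856691 = 371.1 W/m².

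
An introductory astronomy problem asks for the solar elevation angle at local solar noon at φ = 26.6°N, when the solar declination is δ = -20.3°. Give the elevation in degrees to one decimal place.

At local noon the hour angle is zero, so the zenith angle equals |φ − δ| = |+26.6° − (-20.300°)| = 46.900°.
Elevation = 90° − 46.900° = 43.1°.

43.1°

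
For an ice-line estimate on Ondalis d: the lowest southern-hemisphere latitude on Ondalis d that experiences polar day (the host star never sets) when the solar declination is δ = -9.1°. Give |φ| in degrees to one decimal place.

Polar day requires cos H₀ = −tan φ tan δ ≤ −1, i.e. tan φ tan δ ≥ 1.
The boundary is |tan φ| · |tan δ| = 1, so |φ| = 90° − |δ| = 90° − 9.1° = 80.9° in the southern hemisphere.

|φ| = 80.9°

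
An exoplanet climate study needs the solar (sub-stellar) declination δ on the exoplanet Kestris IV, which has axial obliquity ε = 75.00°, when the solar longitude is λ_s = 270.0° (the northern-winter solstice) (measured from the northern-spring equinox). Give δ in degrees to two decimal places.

δ = -75.00°

sin δ = sin ε · sin λ_s = sin 75.00° × sin 270.0° = -0.965926.
δ = arcsin(-0.965926) = -75.00°.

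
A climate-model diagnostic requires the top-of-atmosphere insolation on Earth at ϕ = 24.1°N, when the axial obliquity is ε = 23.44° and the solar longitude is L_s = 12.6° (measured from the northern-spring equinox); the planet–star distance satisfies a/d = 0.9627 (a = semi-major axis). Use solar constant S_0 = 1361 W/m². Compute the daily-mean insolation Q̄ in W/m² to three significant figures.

Solar declination: sin δ = sin ε · sin L_s = sin 23.44° × sin 12.6° = 0.08677, so δ = +4.978°.
cos h₀ = −tan(+24.1°) tan(+4.978°) = -0.0390, h₀ = 1.6098 rad.
Bracket: h₀ sin ϕ sin δ + cos ϕ cos δ sin h₀ = 1.6098×0.40833×0.08677 + 0.91283×0.99623×0.99924 = 0.057036 + 0.908697 = 0.965733.
Inverse-square distance factor (a/d)² = 0.9627² = 0.926791.
Q̄ = (S_0/π) × 0.926791 × [bracket] = (1361/π) × 0.926791 × 0.965733 = 387.7 W/m².

Q̄ ≈ 388 W/m²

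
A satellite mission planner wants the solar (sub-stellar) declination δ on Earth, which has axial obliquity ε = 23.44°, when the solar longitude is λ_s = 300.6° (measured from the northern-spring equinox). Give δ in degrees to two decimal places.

sin δ = sin ε · sin λ_s = sin 23.44° × sin 300.6° = -0.342393.
δ = arcsin(-0.342393) = -20.02°.

δ = -20.02°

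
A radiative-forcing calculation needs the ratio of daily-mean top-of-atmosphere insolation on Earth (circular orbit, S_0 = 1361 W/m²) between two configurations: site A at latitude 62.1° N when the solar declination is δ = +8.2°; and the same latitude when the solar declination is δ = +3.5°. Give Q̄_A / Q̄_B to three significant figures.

Q̄_A / Q̄_B ≈ 1.22

— Configuration A (ϕ=+62.1°):
cos h₀ = −tan(+62.1°) tan(+8.200°) = -0.2722, h₀ = 1.8464 rad.
Bracket: h₀ sin ϕ sin δ + cos ϕ cos δ sin h₀ = 1.8464×0.88377×0.14263 + 0.46793×0.98978×0.96225 = 0.232743 + 0.445664 = 0.678407.
Q̄ = (S_0/π) × [bracket] = (1361/π) × 0.678407 = 293.90 W/m².
— Configuration B (ϕ=+62.1°):
cos h₀ = −tan(+62.1°) tan(+3.500°) = -0.1155, h₀ = 1.6866 rad.
Bracket: h₀ sin ϕ sin δ + cos ϕ cos δ sin h₀ = 1.6866×0.88377×0.06105 + 0.46793×0.99813×0.99331 = 0.090999 + 0.463930 = 0.554929.
Q̄ = (S_0/π) × [bracket] = (1361/π) × 0.554929 = 240.41 W/m².
Ratio Q̄_A / Q̄_B = 293.90 / 240.41 = 1.222.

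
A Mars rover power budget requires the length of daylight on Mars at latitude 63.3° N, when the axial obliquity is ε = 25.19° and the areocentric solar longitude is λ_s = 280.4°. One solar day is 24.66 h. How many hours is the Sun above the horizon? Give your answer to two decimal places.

sin δ = sin 25.19° × sin 280.4° = -0.41863, so δ = -24.748°.
cos H₀ = −tan φ · tan δ = −tan(+63.3°) × tan(-24.748°) = 0.9165, so H₀ = 0.4115 rad = 23.58°.
Daylight = 2H₀/(2π) × 24.66 h = (0.4115/π) × 24.66 = 3.23 h.

3.23 h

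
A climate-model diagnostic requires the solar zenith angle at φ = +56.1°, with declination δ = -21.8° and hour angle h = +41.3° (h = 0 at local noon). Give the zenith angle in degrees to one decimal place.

θ_z = 85.4°

cos θ_z = sin φ sin δ + cos φ cos δ cos h = -0.308240 + 0.389048 = 0.080808.
θ_z = arccos(0.080808) = 85.4°.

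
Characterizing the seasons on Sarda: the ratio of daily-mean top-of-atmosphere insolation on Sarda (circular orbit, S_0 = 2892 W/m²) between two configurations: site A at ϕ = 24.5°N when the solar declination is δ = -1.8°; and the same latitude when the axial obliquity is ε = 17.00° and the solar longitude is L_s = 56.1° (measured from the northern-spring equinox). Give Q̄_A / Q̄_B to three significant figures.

— Configuration A (ϕ=+24.5°):
cos h₀ = −tan(+24.5°) tan(-1.800°) = 0.0143, h₀ = 1.5565 rad.
Bracket: h₀ sin ϕ sin δ + cos ϕ cos δ sin h₀ = 1.5565×0.41469×-0.03141 + 0.90996×0.99951×0.99990 = -0.020274 + 0.909423 = 0.889149.
Q̄ = (S_0/π) × [bracket] = (2892/π) × 0.889149 = 818.51 W/m².
— Configuration B (ϕ=+24.5°):
Solar declination: sin δ = sin ε · sin L_s = sin 17.00° × sin 56.1° = 0.24267, so δ = +14.044°.
cos h₀ = −tan(+24.5°) tan(+14.044°) = -0.1140, h₀ = 1.6850 rad.
Bracket: h₀ sin ϕ sin δ + cos ϕ cos δ sin h₀ = 1.6850×0.41469×0.24267 + 0.90996×0.97011×0.99348 = 0.169566 + 0.877006 = 1.046572.
Q̄ = (S_0/π) × [bracket] = (2892/π) × 1.046572 = 963.42 W/m².
Ratio Q̄_A / Q̄_B = 818.51 / 963.42 = 0.8496.

Q̄_A / Q̄_B ≈ 0.850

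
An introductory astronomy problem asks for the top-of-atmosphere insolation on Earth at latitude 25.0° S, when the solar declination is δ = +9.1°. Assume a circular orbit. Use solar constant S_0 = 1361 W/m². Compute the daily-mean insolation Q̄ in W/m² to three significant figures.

Q̄ ≈ 343 W/m²

cos h₀ = −tan(-25.0°) tan(+9.100°) = 0.0747, h₀ = 1.4960 rad.
Bracket: h₀ sin ϕ sin δ + cos ϕ cos δ sin h₀ = 1.4960×-0.42262×0.15816 + 0.90631×0.98741×0.99721 = -0.099995 + 0.892403 = 0.792408.
Q̄ = (S_0/π) × [bracket] = (1361/π) × 0.792408 = 343.3 W/m².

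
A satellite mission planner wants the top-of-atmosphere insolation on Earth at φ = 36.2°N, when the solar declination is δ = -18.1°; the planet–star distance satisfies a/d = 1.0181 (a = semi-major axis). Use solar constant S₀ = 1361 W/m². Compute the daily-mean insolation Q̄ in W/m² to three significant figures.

Q̄ ≈ 225 W/m²

cos H₀ = −tan(+36.2°) tan(-18.100°) = 0.2392, H₀ = 1.3292 rad.
Bracket: H₀ sin φ sin δ + cos φ cos δ sin H₀ = 1.3292×0.59061×-0.31068 + 0.80696×0.95052×0.97097 = -0.243896 + 0.744765 = 0.500869.
Inverse-square distance factor (a/d)² = 1.0181² = 1.036528.
Q̄ = (S₀/π) × 1.036528 × [bracket] = (1361/π) × 1.036528 × 0.500869 = 224.9 W/m².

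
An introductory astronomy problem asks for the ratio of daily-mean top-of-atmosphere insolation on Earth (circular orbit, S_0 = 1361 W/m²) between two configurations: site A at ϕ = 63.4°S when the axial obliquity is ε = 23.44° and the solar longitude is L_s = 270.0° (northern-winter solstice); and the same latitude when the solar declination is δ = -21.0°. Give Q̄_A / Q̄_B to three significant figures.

Q̄_A / Q̄_B ≈ 1.08

— Configuration A (ϕ=-63.4°):
Solar declination: sin δ = sin ε · sin L_s = sin 23.44° × sin 270.0° = -0.39779, so δ = -23.440°.
cos h₀ = −tan(-63.4°) tan(-23.440°) = -0.8658, h₀ = 2.6176 rad.
Bracket: h₀ sin ϕ sin δ + cos ϕ cos δ sin h₀ = 2.6176×-0.89415×-0.39779 + 0.44776×0.91748×0.50036 = 0.931038 + 0.205553 = 1.136591.
Q̄ = (S_0/π) × [bracket] = (1361/π) × 1.136591 = 492.39 W/m².
— Configuration B (ϕ=-63.4°):
cos h₀ = −tan(-63.4°) tan(-21.000°) = -0.7666, h₀ = 2.4443 rad.
Bracket: h₀ sin ϕ sin δ + cos ϕ cos δ sin h₀ = 2.4443×-0.89415×-0.35837 + 0.44776×0.93358×0.64217 = 0.783243 + 0.268440 = 1.051683.
Q̄ = (S_0/π) × [bracket] = (1361/π) × 1.051683 = 455.61 W/m².
Ratio Q̄_A / Q̄_B = 492.39 / 455.61 = 1.081.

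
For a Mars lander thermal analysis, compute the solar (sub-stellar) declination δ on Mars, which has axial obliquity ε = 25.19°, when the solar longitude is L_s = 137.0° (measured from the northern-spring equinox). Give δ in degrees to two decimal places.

sin δ = sin ε · sin L_s = sin 25.19° × sin 137.0° = 0.290273.
δ = arcsin(0.290273) = +16.87°.

δ = +16.87°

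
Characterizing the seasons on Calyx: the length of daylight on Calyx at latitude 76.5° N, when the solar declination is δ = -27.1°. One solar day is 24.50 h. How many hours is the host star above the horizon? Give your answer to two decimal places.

0.00 h

cos h₀ = −tan ϕ · tan δ = 2.1315 ≥ 1, so the host star never rises (polar night) and h₀ = 0.
Daylight = 2h₀/(2π) × 24.50 h = (0.0000/π) × 24.50 = 0.00 h.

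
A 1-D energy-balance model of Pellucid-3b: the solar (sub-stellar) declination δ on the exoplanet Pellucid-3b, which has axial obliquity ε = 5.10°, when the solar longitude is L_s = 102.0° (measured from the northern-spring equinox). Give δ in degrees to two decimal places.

δ = +4.99°

sin δ = sin ε · sin L_s = sin 5.10° × sin 102.0° = 0.086952.
δ = arcsin(0.086952) = +4.99°.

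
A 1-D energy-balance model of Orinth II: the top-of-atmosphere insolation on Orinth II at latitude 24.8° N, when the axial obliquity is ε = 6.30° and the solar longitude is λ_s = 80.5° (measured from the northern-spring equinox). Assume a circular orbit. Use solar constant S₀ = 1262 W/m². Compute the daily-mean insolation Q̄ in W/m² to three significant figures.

Solar declination: sin δ = sin ε · sin λ_s = sin 6.30° × sin 80.5° = 0.10823, so δ = +6.213°.
cos H₀ = −tan(+24.8°) tan(+6.213°) = -0.0503, H₀ = 1.6211 rad.
Bracket: H₀ sin φ sin δ + cos φ cos δ sin H₀ = 1.6211×0.41945×0.10823 + 0.90778×0.99413×0.99873 = 0.073593 + 0.901305 = 0.974898.
Q̄ = (S₀/π) × [bracket] = (1262/π) × 0.974898 = 391.6 W/m².

Q̄ ≈ 392 W/m²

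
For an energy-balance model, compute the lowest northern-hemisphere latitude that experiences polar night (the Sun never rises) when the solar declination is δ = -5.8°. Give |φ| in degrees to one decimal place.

|φ| = 84.2°

Polar night requires cos H₀ = −tan φ tan δ ≥ 1, i.e. tan φ tan δ ≤ −1.
The boundary is |tan φ| · |tan δ| = 1, so |φ| = 90° − |δ| = 90° − 5.8° = 84.2° in the northern hemisphere.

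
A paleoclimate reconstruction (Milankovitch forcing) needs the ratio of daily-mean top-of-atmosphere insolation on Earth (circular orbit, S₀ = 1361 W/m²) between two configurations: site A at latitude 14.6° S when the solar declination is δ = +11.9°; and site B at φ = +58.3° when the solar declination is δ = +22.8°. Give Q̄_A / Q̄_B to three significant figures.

Q̄_A / Q̄_B ≈ 0.774

— Configuration A (φ=-14.6°):
cos H₀ = −tan(-14.6°) tan(+11.900°) = 0.0549, H₀ = 1.5159 rad.
Bracket: H₀ sin φ sin δ + cos φ cos δ sin H₀ = 1.5159×-0.25207×0.20620 + 0.96771×0.97851×0.99849 = -0.078792 + 0.945484 = 0.866692.
Q̄ = (S₀/π) × [bracket] = (1361/π) × 0.866692 = 375.47 W/m².
— Configuration B (φ=+58.3°):
cos H₀ = −tan(+58.3°) tan(+22.800°) = -0.6806, H₀ = 2.3194 rad.
Bracket: H₀ sin φ sin δ + cos φ cos δ sin H₀ = 2.3194×0.85081×0.38752 + 0.52547×0.92186×0.73263 = 0.764720 + 0.354893 = 1.119613.
Q̄ = (S₀/π) × [bracket] = (1361/π) × 1.119613 = 485.04 W/m².
Ratio Q̄_A / Q̄_B = 375.47 / 485.04 = 0.7741.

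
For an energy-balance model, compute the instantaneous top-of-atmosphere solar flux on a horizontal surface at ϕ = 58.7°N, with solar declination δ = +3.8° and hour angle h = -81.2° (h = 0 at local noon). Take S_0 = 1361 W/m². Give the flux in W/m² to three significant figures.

185 W/m²

cos θ_z = sin ϕ sin δ + cos ϕ cos δ cos h = 0.056628 + 0.079304 = 0.135932.
Flux = S_0 · cos θ_z = 1361 × 0.135932 = 185.0 W/m².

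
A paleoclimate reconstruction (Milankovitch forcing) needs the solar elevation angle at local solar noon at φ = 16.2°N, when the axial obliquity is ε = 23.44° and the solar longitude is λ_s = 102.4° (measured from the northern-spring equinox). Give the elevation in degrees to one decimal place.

Solar declination: sin δ = sin ε · sin λ_s = sin 23.44° × sin 102.4° = 0.38851, so δ = +22.862°.
At local noon the hour angle is zero, so the zenith angle equals |φ − δ| = |+16.2° − (+22.862°)| = 6.662°.
Elevation = 90° − 6.662° = 83.3°.

83.3°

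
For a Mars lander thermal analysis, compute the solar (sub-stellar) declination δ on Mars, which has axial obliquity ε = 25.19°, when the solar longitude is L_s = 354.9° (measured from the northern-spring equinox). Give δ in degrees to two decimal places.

sin δ = sin ε · sin L_s = sin 25.19° × sin 354.9° = -0.037835.
δ = arcsin(-0.037835) = -2.17°.

δ = -2.17°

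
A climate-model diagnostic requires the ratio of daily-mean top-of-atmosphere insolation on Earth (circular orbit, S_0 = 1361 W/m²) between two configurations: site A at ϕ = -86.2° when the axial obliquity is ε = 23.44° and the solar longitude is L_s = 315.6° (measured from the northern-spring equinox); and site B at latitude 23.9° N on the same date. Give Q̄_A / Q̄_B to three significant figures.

— Configuration A (ϕ=-86.2°):
Solar declination: sin δ = sin ε · sin L_s = sin 23.44° × sin 315.6° = -0.27832, so δ = -16.160°.
cos h₀ = −tan(-86.2°) tan(-16.160°) = -4.3627 ≤ −1 ⇒ polar day, h₀ = π.
Bracket: h₀ sin ϕ sin δ + cos ϕ cos δ sin h₀ = 3.1416×-0.99780×-0.27832 + 0.06627×0.96049×0.00000 = 0.872446 + 0.000000 = 0.872446.
Q̄ = (S_0/π) × [bracket] = (1361/π) × 0.872446 = 377.96 W/m².
— Configuration B (ϕ=+23.9°):
cos h₀ = −tan(+23.9°) tan(-16.160°) = 0.1284, h₀ = 1.4420 rad.
Bracket: h₀ sin ϕ sin δ + cos ϕ cos δ sin h₀ = 1.4420×0.40514×-0.27832 + 0.91425×0.96049×0.99172 = -0.162598 + 0.870857 = 0.708259.
Q̄ = (S_0/π) × [bracket] = (1361/π) × 0.708259 = 306.83 W/m².
Ratio Q̄_A / Q̄_B = 377.96 / 306.83 = 1.232.

Q̄_A / Q̄_B ≈ 1.23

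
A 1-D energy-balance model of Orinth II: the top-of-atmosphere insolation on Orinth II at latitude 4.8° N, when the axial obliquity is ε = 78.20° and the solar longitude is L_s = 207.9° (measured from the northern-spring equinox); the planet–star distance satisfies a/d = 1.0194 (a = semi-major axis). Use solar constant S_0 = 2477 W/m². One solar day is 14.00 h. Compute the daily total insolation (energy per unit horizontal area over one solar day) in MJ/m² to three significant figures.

34.1 MJ/m²

Solar declination: sin δ = sin ε · sin L_s = sin 78.20° × sin 207.9° = -0.45804, so δ = -27.261°.
cos h₀ = −tan(+4.8°) tan(-27.261°) = 0.0433, h₀ = 1.5275 rad.
Bracket: h₀ sin ϕ sin δ + cos ϕ cos δ sin h₀ = 1.5275×0.08368×-0.45804 + 0.99649×0.88893×0.99906 = -0.058547 + 0.884977 = 0.826430.
Inverse-square distance factor (a/d)² = 1.0194² = 1.039176.
Q̄ = (S_0/π) × 1.039176 × [bracket] = (2477/π) × 1.039176 × 0.826430 = 677.13 W/m².
Daily total = Q̄ × 14.00 h × 3600 s/h = 677.13 × 14.00 × 3600 / 10⁶ = 34.13 MJ/m².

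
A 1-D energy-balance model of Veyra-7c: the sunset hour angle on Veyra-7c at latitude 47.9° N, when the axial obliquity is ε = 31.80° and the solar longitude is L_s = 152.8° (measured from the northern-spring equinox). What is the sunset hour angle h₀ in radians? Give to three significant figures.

Solar declination: sin δ = sin ε · sin L_s = sin 31.80° × sin 152.8° = 0.24087, so δ = +13.938°.
cos h₀ = −tan ϕ · tan δ = −tan(+47.9°) × tan(+13.938°) = -0.2747, so h₀ = 1.8490 rad = 105.94°.

h₀ = 1.85 rad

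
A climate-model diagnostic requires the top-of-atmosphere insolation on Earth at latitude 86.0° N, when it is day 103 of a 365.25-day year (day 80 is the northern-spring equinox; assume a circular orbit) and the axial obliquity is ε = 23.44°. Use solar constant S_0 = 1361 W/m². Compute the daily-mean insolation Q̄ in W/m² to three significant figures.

Q̄ ≈ 208 W/m²

Solar longitude: L_s = 360° × (103 − 80)/365.25 = 22.669°.
sin δ = sin 23.44° × sin 22.669° = 0.15331, so δ = +8.819°.
cos h₀ = −tan(+86.0°) tan(+8.819°) = -2.2187 ≤ −1 ⇒ polar day, h₀ = π.
Bracket: h₀ sin ϕ sin δ + cos ϕ cos δ sin h₀ = 3.1416×0.99756×0.15331 + 0.06976×0.98818×0.00000 = 0.480463 + 0.000000 = 0.480463.
Q̄ = (S_0/π) × [bracket] = (1361/π) × 0.480463 = 208.1 W/m².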